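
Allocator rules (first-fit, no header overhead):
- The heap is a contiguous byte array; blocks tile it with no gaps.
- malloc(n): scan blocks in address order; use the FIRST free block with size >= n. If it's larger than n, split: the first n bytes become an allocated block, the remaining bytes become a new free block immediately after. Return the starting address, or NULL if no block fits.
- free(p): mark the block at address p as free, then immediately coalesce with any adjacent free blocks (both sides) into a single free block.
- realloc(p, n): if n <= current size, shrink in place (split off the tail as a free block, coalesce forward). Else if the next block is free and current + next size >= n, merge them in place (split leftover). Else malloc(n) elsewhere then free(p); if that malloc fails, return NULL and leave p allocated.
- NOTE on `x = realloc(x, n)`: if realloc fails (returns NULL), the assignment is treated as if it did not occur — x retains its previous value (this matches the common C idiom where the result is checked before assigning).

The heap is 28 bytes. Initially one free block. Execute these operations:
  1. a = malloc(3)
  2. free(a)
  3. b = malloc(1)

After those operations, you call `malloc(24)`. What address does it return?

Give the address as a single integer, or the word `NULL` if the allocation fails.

Op 1: a = malloc(3) -> a = 0; heap: [0-2 ALLOC][3-27 FREE]
Op 2: free(a) -> (freed a); heap: [0-27 FREE]
Op 3: b = malloc(1) -> b = 0; heap: [0-0 ALLOC][1-27 FREE]
malloc(24): first-fit scan over [0-0 ALLOC][1-27 FREE] -> 1

Answer: 1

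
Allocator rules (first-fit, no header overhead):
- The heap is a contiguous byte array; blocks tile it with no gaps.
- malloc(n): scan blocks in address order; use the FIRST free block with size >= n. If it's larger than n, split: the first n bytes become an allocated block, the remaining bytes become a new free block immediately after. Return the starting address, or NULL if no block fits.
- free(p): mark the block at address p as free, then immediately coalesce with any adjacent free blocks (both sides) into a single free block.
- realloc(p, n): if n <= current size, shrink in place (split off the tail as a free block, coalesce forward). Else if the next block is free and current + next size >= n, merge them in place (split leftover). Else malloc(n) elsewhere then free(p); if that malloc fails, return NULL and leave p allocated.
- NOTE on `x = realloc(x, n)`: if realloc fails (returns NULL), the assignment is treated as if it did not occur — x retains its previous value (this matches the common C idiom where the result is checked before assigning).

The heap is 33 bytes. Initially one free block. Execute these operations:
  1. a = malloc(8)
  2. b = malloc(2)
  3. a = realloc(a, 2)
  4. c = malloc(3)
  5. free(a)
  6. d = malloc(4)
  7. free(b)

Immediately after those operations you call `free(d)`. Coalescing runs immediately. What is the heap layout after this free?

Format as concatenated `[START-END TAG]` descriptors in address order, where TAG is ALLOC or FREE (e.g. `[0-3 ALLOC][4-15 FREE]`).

Op 1: a = malloc(8) -> a = 0; heap: [0-7 ALLOC][8-32 FREE]
Op 2: b = malloc(2) -> b = 8; heap: [0-7 ALLOC][8-9 ALLOC][10-32 FREE]
Op 3: a = realloc(a, 2) -> a = 0; heap: [0-1 ALLOC][2-7 FREE][8-9 ALLOC][10-32 FREE]
Op 4: c = malloc(3) -> c = 2; heap: [0-1 ALLOC][2-4 ALLOC][5-7 FREE][8-9 ALLOC][10-32 FREE]
Op 5: free(a) -> (freed a); heap: [0-1 FREE][2-4 ALLOC][5-7 FREE][8-9 ALLOC][10-32 FREE]
Op 6: d = malloc(4) -> d = 10; heap: [0-1 FREE][2-4 ALLOC][5-7 FREE][8-9 ALLOC][10-13 ALLOC][14-32 FREE]
Op 7: free(b) -> (freed b); heap: [0-1 FREE][2-4 ALLOC][5-9 FREE][10-13 ALLOC][14-32 FREE]
free(d): d = 10 -> block [10-13 ALLOC]; mark free, coalesce with adjacent free neighbors -> [0-1 FREE][2-4 ALLOC][5-32 FREE]

Answer: [0-1 FREE][2-4 ALLOC][5-32 FREE]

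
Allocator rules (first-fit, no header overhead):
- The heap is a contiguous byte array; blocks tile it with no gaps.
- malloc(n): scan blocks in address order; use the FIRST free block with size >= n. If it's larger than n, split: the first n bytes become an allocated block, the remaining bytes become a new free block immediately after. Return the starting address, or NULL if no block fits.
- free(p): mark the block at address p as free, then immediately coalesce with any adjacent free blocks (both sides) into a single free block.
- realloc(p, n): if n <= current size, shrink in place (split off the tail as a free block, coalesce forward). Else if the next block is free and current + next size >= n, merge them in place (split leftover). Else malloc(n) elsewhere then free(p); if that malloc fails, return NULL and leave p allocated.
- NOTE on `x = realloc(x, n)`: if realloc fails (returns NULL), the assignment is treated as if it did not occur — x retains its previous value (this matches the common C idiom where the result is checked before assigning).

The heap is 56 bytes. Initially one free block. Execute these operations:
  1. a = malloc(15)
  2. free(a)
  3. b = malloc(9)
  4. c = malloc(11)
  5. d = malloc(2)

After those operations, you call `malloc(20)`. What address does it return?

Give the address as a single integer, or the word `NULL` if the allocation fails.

Op 1: a = malloc(15) -> a = 0; heap: [0-14 ALLOC][15-55 FREE]
Op 2: free(a) -> (freed a); heap: [0-55 FREE]
Op 3: b = malloc(9) -> b = 0; heap: [0-8 ALLOC][9-55 FREE]
Op 4: c = malloc(11) -> c = 9; heap: [0-8 ALLOC][9-19 ALLOC][20-55 FREE]
Op 5: d = malloc(2) -> d = 20; heap: [0-8 ALLOC][9-19 ALLOC][20-21 ALLOC][22-55 FREE]
malloc(20): first-fit scan over [0-8 ALLOC][9-19 ALLOC][20-21 ALLOC][22-55 FREE] -> 22

Answer: 22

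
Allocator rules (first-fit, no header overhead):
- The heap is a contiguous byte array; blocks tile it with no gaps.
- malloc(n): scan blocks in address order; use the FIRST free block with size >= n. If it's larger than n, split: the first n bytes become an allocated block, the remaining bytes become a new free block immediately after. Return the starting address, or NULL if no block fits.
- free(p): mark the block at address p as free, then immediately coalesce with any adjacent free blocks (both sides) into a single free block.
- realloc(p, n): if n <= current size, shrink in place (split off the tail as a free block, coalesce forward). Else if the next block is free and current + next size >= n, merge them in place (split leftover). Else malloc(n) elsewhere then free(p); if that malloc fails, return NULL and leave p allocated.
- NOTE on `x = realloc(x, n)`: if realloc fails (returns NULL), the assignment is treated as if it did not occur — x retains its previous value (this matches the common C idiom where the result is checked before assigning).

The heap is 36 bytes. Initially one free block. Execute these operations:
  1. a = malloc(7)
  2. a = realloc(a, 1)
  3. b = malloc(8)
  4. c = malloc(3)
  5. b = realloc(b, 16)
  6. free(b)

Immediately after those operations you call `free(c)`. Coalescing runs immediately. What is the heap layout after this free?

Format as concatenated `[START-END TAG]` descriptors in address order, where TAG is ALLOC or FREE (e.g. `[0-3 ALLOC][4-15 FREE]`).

Answer: [0-0 ALLOC][1-35 FREE]

Derivation:
Op 1: a = malloc(7) -> a = 0; heap: [0-6 ALLOC][7-35 FREE]
Op 2: a = realloc(a, 1) -> a = 0; heap: [0-0 ALLOC][1-35 FREE]
Op 3: b = malloc(8) -> b = 1; heap: [0-0 ALLOC][1-8 ALLOC][9-35 FREE]
Op 4: c = malloc(3) -> c = 9; heap: [0-0 ALLOC][1-8 ALLOC][9-11 ALLOC][12-35 FREE]
Op 5: b = realloc(b, 16) -> b = 12; heap: [0-0 ALLOC][1-8 FREE][9-11 ALLOC][12-27 ALLOC][28-35 FREE]
Op 6: free(b) -> (freed b); heap: [0-0 ALLOC][1-8 FREE][9-11 ALLOC][12-35 FREE]
free(c): c = 9 -> block [9-11 ALLOC]; mark free, coalesce with adjacent free neighbors -> [0-0 ALLOC][1-35 FREE]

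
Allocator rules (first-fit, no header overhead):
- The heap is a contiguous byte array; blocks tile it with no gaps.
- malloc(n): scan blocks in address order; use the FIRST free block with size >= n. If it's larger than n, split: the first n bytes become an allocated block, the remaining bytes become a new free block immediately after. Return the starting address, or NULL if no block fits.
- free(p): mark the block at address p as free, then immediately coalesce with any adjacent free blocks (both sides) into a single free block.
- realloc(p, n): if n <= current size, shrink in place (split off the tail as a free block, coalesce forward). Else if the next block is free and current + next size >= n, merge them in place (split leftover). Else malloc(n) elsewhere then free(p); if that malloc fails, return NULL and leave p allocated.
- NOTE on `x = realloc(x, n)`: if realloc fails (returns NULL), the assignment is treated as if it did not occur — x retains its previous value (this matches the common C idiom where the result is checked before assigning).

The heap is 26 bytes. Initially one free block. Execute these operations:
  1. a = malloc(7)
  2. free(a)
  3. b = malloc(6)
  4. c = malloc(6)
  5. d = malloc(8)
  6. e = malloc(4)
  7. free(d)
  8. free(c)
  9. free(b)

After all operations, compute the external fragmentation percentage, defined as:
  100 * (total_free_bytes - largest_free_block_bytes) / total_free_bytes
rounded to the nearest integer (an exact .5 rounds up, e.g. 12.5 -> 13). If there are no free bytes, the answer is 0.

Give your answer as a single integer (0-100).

Op 1: a = malloc(7) -> a = 0; heap: [0-6 ALLOC][7-25 FREE]
Op 2: free(a) -> (freed a); heap: [0-25 FREE]
Op 3: b = malloc(6) -> b = 0; heap: [0-5 ALLOC][6-25 FREE]
Op 4: c = malloc(6) -> c = 6; heap: [0-5 ALLOC][6-11 ALLOC][12-25 FREE]
Op 5: d = malloc(8) -> d = 12; heap: [0-5 ALLOC][6-11 ALLOC][12-19 ALLOC][20-25 FREE]
Op 6: e = malloc(4) -> e = 20; heap: [0-5 ALLOC][6-11 ALLOC][12-19 ALLOC][20-23 ALLOC][24-25 FREE]
Op 7: free(d) -> (freed d); heap: [0-5 ALLOC][6-11 ALLOC][12-19 FREE][20-23 ALLOC][24-25 FREE]
Op 8: free(c) -> (freed c); heap: [0-5 ALLOC][6-19 FREE][20-23 ALLOC][24-25 FREE]
Op 9: free(b) -> (freed b); heap: [0-19 FREE][20-23 ALLOC][24-25 FREE]
Free blocks: [20 2] total_free=22 largest=20 -> 100*(22-20)/22 = 200/22 ≈ 9.091 -> rounds to 9

Answer: 9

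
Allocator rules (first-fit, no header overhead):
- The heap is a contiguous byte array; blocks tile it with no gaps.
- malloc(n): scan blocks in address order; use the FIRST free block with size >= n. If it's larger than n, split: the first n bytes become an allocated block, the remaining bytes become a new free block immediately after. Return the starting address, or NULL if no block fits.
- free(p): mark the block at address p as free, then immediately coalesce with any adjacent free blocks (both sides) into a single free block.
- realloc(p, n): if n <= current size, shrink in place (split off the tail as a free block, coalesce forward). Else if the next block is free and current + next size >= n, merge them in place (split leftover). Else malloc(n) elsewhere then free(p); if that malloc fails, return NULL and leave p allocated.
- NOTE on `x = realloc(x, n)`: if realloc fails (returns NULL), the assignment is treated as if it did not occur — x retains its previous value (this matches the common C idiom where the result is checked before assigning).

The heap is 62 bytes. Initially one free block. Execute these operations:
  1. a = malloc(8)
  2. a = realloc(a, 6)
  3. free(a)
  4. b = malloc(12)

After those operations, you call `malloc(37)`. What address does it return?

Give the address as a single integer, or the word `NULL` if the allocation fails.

Op 1: a = malloc(8) -> a = 0; heap: [0-7 ALLOC][8-61 FREE]
Op 2: a = realloc(a, 6) -> a = 0; heap: [0-5 ALLOC][6-61 FREE]
Op 3: free(a) -> (freed a); heap: [0-61 FREE]
Op 4: b = malloc(12) -> b = 0; heap: [0-11 ALLOC][12-61 FREE]
malloc(37): first-fit scan over [0-11 ALLOC][12-61 FREE] -> 12

Answer: 12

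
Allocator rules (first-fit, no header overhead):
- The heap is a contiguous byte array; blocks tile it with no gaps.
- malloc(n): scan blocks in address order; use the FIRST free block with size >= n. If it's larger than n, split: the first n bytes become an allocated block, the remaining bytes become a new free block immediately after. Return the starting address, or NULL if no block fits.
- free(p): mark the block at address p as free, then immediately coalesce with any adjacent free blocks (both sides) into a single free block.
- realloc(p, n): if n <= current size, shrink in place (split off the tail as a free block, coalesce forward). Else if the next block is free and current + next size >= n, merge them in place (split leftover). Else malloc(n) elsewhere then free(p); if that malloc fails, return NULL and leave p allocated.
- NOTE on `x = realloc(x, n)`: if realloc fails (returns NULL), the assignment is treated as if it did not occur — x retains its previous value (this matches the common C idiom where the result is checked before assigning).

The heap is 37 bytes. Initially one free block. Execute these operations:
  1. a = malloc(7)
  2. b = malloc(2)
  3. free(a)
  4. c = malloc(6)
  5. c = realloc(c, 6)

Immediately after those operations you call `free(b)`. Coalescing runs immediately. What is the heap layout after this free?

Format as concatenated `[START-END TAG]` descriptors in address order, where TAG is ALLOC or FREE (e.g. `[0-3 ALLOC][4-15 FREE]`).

Answer: [0-5 ALLOC][6-36 FREE]

Derivation:
Op 1: a = malloc(7) -> a = 0; heap: [0-6 ALLOC][7-36 FREE]
Op 2: b = malloc(2) -> b = 7; heap: [0-6 ALLOC][7-8 ALLOC][9-36 FREE]
Op 3: free(a) -> (freed a); heap: [0-6 FREE][7-8 ALLOC][9-36 FREE]
Op 4: c = malloc(6) -> c = 0; heap: [0-5 ALLOC][6-6 FREE][7-8 ALLOC][9-36 FREE]
Op 5: c = realloc(c, 6) -> c = 0; heap: [0-5 ALLOC][6-6 FREE][7-8 ALLOC][9-36 FREE]
free(b): b = 7 -> block [7-8 ALLOC]; mark free, coalesce with adjacent free neighbors -> [0-5 ALLOC][6-36 FREE]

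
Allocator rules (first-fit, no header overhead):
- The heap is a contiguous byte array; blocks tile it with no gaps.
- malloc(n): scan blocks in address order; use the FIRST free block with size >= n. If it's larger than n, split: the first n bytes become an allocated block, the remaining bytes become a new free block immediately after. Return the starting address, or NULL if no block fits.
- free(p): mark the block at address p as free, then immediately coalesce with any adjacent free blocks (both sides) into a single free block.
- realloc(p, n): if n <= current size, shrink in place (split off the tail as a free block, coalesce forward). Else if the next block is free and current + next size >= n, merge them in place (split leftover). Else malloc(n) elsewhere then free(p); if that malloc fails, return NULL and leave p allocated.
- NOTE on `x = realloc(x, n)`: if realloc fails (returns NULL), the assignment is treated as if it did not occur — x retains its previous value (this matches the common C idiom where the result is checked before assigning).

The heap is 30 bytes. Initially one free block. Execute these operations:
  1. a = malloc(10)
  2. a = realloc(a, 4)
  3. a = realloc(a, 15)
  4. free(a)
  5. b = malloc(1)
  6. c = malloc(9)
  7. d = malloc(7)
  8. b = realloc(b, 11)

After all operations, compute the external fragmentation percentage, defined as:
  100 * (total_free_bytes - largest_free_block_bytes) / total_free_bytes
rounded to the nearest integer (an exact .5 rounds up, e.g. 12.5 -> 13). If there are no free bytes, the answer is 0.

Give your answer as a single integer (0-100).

Answer: 33

Derivation:
Op 1: a = malloc(10) -> a = 0; heap: [0-9 ALLOC][10-29 FREE]
Op 2: a = realloc(a, 4) -> a = 0; heap: [0-3 ALLOC][4-29 FREE]
Op 3: a = realloc(a, 15) -> a = 0; heap: [0-14 ALLOC][15-29 FREE]
Op 4: free(a) -> (freed a); heap: [0-29 FREE]
Op 5: b = malloc(1) -> b = 0; heap: [0-0 ALLOC][1-29 FREE]
Op 6: c = malloc(9) -> c = 1; heap: [0-0 ALLOC][1-9 ALLOC][10-29 FREE]
Op 7: d = malloc(7) -> d = 10; heap: [0-0 ALLOC][1-9 ALLOC][10-16 ALLOC][17-29 FREE]
Op 8: b = realloc(b, 11) -> b = 17; heap: [0-0 FREE][1-9 ALLOC][10-16 ALLOC][17-27 ALLOC][28-29 FREE]
Free blocks: [1 2] total_free=3 largest=2 -> 100*(3-2)/3 = 100/3 ≈ 33.333 -> rounds to 33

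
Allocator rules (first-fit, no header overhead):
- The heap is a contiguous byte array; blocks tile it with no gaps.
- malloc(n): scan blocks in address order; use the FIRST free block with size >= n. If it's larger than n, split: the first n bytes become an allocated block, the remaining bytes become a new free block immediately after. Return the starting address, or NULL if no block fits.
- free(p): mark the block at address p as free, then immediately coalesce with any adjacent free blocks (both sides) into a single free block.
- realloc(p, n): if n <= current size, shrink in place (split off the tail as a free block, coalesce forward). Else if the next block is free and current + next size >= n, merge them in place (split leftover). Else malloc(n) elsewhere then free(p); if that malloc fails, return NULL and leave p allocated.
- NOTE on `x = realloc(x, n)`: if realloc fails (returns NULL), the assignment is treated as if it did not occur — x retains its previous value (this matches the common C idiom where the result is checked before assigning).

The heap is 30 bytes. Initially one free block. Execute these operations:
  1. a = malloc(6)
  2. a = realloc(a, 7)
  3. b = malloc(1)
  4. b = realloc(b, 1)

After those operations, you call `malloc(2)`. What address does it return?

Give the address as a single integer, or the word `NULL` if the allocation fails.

Answer: 8

Derivation:
Op 1: a = malloc(6) -> a = 0; heap: [0-5 ALLOC][6-29 FREE]
Op 2: a = realloc(a, 7) -> a = 0; heap: [0-6 ALLOC][7-29 FREE]
Op 3: b = malloc(1) -> b = 7; heap: [0-6 ALLOC][7-7 ALLOC][8-29 FREE]
Op 4: b = realloc(b, 1) -> b = 7; heap: [0-6 ALLOC][7-7 ALLOC][8-29 FREE]
malloc(2): first-fit scan over [0-6 ALLOC][7-7 ALLOC][8-29 FREE] -> 8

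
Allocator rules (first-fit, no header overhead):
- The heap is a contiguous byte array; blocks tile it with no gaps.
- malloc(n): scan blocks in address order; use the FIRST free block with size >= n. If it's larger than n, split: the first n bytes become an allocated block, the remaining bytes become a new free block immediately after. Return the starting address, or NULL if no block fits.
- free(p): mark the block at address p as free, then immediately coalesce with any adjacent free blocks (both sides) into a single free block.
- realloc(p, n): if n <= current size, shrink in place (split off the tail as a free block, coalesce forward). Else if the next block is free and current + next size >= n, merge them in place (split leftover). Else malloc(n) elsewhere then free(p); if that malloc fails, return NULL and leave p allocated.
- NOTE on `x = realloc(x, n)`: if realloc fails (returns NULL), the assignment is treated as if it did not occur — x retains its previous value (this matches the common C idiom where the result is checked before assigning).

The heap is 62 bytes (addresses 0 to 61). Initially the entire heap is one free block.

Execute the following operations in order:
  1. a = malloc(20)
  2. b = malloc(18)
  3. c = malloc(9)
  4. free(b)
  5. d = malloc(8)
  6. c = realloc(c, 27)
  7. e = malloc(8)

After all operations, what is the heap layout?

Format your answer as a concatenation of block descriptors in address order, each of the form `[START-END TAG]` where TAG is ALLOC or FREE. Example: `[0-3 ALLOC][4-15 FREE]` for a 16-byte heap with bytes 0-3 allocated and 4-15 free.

Op 1: a = malloc(20) -> a = 0; heap: [0-19 ALLOC][20-61 FREE]
Op 2: b = malloc(18) -> b = 20; heap: [0-19 ALLOC][20-37 ALLOC][38-61 FREE]
Op 3: c = malloc(9) -> c = 38; heap: [0-19 ALLOC][20-37 ALLOC][38-46 ALLOC][47-61 FREE]
Op 4: free(b) -> (freed b); heap: [0-19 ALLOC][20-37 FREE][38-46 ALLOC][47-61 FREE]
Op 5: d = malloc(8) -> d = 20; heap: [0-19 ALLOC][20-27 ALLOC][28-37 FREE][38-46 ALLOC][47-61 FREE]
Op 6: c = realloc(c, 27) -> NULL (c unchanged); heap: [0-19 ALLOC][20-27 ALLOC][28-37 FREE][38-46 ALLOC][47-61 FREE]
Op 7: e = malloc(8) -> e = 28; heap: [0-19 ALLOC][20-27 ALLOC][28-35 ALLOC][36-37 FREE][38-46 ALLOC][47-61 FREE]

Answer: [0-19 ALLOC][20-27 ALLOC][28-35 ALLOC][36-37 FREE][38-46 ALLOC][47-61 FREE]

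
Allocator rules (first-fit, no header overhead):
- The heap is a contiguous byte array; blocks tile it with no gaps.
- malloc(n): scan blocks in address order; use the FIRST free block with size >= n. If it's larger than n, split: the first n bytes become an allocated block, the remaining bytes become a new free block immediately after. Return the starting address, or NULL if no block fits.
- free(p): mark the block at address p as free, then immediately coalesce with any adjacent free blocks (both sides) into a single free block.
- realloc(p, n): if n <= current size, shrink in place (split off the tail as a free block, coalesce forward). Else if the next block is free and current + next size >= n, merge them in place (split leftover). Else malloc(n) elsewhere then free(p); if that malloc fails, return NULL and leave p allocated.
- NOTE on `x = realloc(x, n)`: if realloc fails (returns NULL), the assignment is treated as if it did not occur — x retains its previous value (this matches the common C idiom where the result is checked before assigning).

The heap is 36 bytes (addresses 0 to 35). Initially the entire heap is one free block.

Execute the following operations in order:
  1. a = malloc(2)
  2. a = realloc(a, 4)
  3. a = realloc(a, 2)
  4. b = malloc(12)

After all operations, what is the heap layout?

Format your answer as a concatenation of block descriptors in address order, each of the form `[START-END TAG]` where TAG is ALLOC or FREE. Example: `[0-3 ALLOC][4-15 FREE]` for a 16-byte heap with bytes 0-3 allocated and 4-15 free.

Answer: [0-1 ALLOC][2-13 ALLOC][14-35 FREE]

Derivation:
Op 1: a = malloc(2) -> a = 0; heap: [0-1 ALLOC][2-35 FREE]
Op 2: a = realloc(a, 4) -> a = 0; heap: [0-3 ALLOC][4-35 FREE]
Op 3: a = realloc(a, 2) -> a = 0; heap: [0-1 ALLOC][2-35 FREE]
Op 4: b = malloc(12) -> b = 2; heap: [0-1 ALLOC][2-13 ALLOC][14-35 FREE]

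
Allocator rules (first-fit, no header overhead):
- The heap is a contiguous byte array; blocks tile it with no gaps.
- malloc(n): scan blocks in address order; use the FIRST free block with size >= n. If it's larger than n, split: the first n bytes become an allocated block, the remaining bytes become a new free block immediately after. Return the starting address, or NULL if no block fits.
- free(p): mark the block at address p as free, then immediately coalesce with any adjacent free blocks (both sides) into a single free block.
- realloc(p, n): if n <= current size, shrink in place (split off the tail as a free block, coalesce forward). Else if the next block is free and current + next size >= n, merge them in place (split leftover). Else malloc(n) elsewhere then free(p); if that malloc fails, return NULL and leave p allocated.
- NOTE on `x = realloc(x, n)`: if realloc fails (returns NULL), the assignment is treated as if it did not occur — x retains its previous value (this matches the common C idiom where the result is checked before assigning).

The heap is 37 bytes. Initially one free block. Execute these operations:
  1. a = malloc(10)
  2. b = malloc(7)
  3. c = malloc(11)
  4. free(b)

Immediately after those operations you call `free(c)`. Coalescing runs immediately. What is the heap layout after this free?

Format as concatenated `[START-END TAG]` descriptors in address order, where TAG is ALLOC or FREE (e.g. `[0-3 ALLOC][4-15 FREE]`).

Op 1: a = malloc(10) -> a = 0; heap: [0-9 ALLOC][10-36 FREE]
Op 2: b = malloc(7) -> b = 10; heap: [0-9 ALLOC][10-16 ALLOC][17-36 FREE]
Op 3: c = malloc(11) -> c = 17; heap: [0-9 ALLOC][10-16 ALLOC][17-27 ALLOC][28-36 FREE]
Op 4: free(b) -> (freed b); heap: [0-9 ALLOC][10-16 FREE][17-27 ALLOC][28-36 FREE]
free(c): c = 17 -> block [17-27 ALLOC]; mark free, coalesce with adjacent free neighbors -> [0-9 ALLOC][10-36 FREE]

Answer: [0-9 ALLOC][10-36 FREE]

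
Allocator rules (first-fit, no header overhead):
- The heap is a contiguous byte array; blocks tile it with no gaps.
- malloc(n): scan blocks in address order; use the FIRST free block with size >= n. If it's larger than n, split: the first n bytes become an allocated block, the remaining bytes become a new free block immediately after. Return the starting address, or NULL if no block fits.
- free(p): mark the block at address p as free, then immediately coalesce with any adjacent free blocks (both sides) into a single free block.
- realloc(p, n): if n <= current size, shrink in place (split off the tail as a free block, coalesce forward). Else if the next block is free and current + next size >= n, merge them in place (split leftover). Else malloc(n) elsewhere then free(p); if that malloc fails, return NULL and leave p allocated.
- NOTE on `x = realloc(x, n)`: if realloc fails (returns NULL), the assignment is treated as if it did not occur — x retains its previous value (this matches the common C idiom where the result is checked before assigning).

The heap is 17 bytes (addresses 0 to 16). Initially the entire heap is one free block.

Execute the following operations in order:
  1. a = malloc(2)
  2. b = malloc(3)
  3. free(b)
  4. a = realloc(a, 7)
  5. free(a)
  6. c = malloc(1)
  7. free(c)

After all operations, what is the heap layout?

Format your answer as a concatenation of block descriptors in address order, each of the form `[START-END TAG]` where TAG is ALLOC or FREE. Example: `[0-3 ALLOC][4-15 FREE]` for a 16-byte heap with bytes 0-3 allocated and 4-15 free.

Answer: [0-16 FREE]

Derivation:
Op 1: a = malloc(2) -> a = 0; heap: [0-1 ALLOC][2-16 FREE]
Op 2: b = malloc(3) -> b = 2; heap: [0-1 ALLOC][2-4 ALLOC][5-16 FREE]
Op 3: free(b) -> (freed b); heap: [0-1 ALLOC][2-16 FREE]
Op 4: a = realloc(a, 7) -> a = 0; heap: [0-6 ALLOC][7-16 FREE]
Op 5: free(a) -> (freed a); heap: [0-16 FREE]
Op 6: c = malloc(1) -> c = 0; heap: [0-0 ALLOC][1-16 FREE]
Op 7: free(c) -> (freed c); heap: [0-16 FREE]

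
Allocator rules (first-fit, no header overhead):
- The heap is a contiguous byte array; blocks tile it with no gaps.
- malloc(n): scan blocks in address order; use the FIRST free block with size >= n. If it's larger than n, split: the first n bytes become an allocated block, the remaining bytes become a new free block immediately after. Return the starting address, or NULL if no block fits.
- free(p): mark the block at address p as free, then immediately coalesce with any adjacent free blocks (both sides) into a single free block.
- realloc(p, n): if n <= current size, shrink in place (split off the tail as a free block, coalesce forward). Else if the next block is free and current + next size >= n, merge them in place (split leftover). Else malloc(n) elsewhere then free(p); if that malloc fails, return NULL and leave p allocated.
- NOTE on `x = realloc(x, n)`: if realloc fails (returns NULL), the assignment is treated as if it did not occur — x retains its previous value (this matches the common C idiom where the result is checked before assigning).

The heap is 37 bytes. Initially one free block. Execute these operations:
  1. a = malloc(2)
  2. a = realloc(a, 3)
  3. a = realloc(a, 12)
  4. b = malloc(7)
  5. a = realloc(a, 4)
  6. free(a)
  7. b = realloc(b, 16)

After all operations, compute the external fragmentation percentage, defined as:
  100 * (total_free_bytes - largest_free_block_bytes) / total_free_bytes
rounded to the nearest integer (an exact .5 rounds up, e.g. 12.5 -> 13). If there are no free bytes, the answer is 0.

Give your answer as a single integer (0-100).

Answer: 43

Derivation:
Op 1: a = malloc(2) -> a = 0; heap: [0-1 ALLOC][2-36 FREE]
Op 2: a = realloc(a, 3) -> a = 0; heap: [0-2 ALLOC][3-36 FREE]
Op 3: a = realloc(a, 12) -> a = 0; heap: [0-11 ALLOC][12-36 FREE]
Op 4: b = malloc(7) -> b = 12; heap: [0-11 ALLOC][12-18 ALLOC][19-36 FREE]
Op 5: a = realloc(a, 4) -> a = 0; heap: [0-3 ALLOC][4-11 FREE][12-18 ALLOC][19-36 FREE]
Op 6: free(a) -> (freed a); heap: [0-11 FREE][12-18 ALLOC][19-36 FREE]
Op 7: b = realloc(b, 16) -> b = 12; heap: [0-11 FREE][12-27 ALLOC][28-36 FREE]
Free blocks: [12 9] total_free=21 largest=12 -> 100*(21-12)/21 = 900/21 ≈ 42.857 -> rounds to 43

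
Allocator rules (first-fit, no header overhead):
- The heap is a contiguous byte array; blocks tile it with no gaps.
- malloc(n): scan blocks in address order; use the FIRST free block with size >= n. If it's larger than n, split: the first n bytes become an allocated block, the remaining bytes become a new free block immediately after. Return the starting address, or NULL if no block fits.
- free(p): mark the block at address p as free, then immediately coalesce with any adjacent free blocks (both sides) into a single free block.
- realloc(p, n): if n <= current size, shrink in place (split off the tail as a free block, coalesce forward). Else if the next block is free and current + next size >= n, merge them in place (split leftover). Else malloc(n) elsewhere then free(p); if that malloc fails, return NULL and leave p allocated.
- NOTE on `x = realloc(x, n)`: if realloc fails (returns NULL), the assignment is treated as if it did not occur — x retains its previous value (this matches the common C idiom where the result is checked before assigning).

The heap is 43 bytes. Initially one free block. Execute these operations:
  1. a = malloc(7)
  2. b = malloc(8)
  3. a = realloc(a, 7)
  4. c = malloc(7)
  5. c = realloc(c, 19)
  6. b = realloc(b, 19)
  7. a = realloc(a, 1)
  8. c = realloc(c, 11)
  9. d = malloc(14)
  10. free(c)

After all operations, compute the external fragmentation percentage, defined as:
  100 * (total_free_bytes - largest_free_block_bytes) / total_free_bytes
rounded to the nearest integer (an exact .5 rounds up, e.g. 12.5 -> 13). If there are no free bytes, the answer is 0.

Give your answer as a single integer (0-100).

Op 1: a = malloc(7) -> a = 0; heap: [0-6 ALLOC][7-42 FREE]
Op 2: b = malloc(8) -> b = 7; heap: [0-6 ALLOC][7-14 ALLOC][15-42 FREE]
Op 3: a = realloc(a, 7) -> a = 0; heap: [0-6 ALLOC][7-14 ALLOC][15-42 FREE]
Op 4: c = malloc(7) -> c = 15; heap: [0-6 ALLOC][7-14 ALLOC][15-21 ALLOC][22-42 FREE]
Op 5: c = realloc(c, 19) -> c = 15; heap: [0-6 ALLOC][7-14 ALLOC][15-33 ALLOC][34-42 FREE]
Op 6: b = realloc(b, 19) -> NULL (b unchanged); heap: [0-6 ALLOC][7-14 ALLOC][15-33 ALLOC][34-42 FREE]
Op 7: a = realloc(a, 1) -> a = 0; heap: [0-0 ALLOC][1-6 FREE][7-14 ALLOC][15-33 ALLOC][34-42 FREE]
Op 8: c = realloc(c, 11) -> c = 15; heap: [0-0 ALLOC][1-6 FREE][7-14 ALLOC][15-25 ALLOC][26-42 FREE]
Op 9: d = malloc(14) -> d = 26; heap: [0-0 ALLOC][1-6 FREE][7-14 ALLOC][15-25 ALLOC][26-39 ALLOC][40-42 FREE]
Op 10: free(c) -> (freed c); heap: [0-0 ALLOC][1-6 FREE][7-14 ALLOC][15-25 FREE][26-39 ALLOC][40-42 FREE]
Free blocks: [6 11 3] total_free=20 largest=11 -> 100*(20-11)/20 = 900/20 = 45

Answer: 45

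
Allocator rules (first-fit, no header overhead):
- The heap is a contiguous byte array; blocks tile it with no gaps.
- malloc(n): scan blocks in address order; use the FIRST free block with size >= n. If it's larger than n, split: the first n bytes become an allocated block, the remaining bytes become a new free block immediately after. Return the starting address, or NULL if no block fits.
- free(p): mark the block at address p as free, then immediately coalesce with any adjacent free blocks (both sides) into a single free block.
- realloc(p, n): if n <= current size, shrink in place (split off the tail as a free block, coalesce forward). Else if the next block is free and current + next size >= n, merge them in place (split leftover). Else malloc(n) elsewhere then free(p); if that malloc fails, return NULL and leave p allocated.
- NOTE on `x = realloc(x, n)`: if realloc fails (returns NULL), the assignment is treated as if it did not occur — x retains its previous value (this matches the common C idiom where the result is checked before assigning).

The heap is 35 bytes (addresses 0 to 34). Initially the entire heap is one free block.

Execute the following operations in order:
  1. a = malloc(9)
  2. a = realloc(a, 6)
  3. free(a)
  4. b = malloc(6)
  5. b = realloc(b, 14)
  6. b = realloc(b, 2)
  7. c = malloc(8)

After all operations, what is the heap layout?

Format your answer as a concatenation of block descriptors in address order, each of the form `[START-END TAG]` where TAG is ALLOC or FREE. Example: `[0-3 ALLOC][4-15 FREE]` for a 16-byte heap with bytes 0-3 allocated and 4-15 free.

Answer: [0-1 ALLOC][2-9 ALLOC][10-34 FREE]

Derivation:
Op 1: a = malloc(9) -> a = 0; heap: [0-8 ALLOC][9-34 FREE]
Op 2: a = realloc(a, 6) -> a = 0; heap: [0-5 ALLOC][6-34 FREE]
Op 3: free(a) -> (freed a); heap: [0-34 FREE]
Op 4: b = malloc(6) -> b = 0; heap: [0-5 ALLOC][6-34 FREE]
Op 5: b = realloc(b, 14) -> b = 0; heap: [0-13 ALLOC][14-34 FREE]
Op 6: b = realloc(b, 2) -> b = 0; heap: [0-1 ALLOC][2-34 FREE]
Op 7: c = malloc(8) -> c = 2; heap: [0-1 ALLOC][2-9 ALLOC][10-34 FREE]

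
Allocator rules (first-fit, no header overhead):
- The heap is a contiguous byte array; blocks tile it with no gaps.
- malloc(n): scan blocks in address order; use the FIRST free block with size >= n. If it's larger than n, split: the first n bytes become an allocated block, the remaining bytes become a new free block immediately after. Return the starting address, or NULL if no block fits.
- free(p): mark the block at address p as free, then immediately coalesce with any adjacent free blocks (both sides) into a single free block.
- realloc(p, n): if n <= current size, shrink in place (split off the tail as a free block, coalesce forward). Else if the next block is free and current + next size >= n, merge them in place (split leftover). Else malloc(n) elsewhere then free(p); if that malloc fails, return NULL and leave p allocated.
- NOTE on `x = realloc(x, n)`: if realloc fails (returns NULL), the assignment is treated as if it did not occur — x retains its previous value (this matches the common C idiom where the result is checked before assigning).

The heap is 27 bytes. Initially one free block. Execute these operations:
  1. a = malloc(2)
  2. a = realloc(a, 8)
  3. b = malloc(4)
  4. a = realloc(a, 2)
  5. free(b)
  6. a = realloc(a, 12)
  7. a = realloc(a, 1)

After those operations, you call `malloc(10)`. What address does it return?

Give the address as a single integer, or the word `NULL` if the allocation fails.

Op 1: a = malloc(2) -> a = 0; heap: [0-1 ALLOC][2-26 FREE]
Op 2: a = realloc(a, 8) -> a = 0; heap: [0-7 ALLOC][8-26 FREE]
Op 3: b = malloc(4) -> b = 8; heap: [0-7 ALLOC][8-11 ALLOC][12-26 FREE]
Op 4: a = realloc(a, 2) -> a = 0; heap: [0-1 ALLOC][2-7 FREE][8-11 ALLOC][12-26 FREE]
Op 5: free(b) -> (freed b); heap: [0-1 ALLOC][2-26 FREE]
Op 6: a = realloc(a, 12) -> a = 0; heap: [0-11 ALLOC][12-26 FREE]
Op 7: a = realloc(a, 1) -> a = 0; heap: [0-0 ALLOC][1-26 FREE]
malloc(10): first-fit scan over [0-0 ALLOC][1-26 FREE] -> 1

Answer: 1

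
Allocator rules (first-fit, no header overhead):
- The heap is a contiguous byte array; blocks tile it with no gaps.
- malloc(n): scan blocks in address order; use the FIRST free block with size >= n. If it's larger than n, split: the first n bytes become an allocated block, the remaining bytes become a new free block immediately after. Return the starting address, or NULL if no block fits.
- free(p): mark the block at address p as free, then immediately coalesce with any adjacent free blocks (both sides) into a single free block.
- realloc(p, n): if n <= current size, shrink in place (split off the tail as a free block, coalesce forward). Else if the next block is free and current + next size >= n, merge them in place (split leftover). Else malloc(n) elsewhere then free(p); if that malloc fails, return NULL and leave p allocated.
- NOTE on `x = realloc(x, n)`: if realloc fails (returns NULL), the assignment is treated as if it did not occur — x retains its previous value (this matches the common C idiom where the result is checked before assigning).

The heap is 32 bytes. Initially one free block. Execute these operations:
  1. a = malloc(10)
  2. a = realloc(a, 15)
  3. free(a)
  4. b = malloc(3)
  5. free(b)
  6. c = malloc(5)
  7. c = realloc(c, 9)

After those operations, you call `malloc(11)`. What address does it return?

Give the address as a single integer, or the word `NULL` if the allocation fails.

Op 1: a = malloc(10) -> a = 0; heap: [0-9 ALLOC][10-31 FREE]
Op 2: a = realloc(a, 15) -> a = 0; heap: [0-14 ALLOC][15-31 FREE]
Op 3: free(a) -> (freed a); heap: [0-31 FREE]
Op 4: b = malloc(3) -> b = 0; heap: [0-2 ALLOC][3-31 FREE]
Op 5: free(b) -> (freed b); heap: [0-31 FREE]
Op 6: c = malloc(5) -> c = 0; heap: [0-4 ALLOC][5-31 FREE]
Op 7: c = realloc(c, 9) -> c = 0; heap: [0-8 ALLOC][9-31 FREE]
malloc(11): first-fit scan over [0-8 ALLOC][9-31 FREE] -> 9

Answer: 9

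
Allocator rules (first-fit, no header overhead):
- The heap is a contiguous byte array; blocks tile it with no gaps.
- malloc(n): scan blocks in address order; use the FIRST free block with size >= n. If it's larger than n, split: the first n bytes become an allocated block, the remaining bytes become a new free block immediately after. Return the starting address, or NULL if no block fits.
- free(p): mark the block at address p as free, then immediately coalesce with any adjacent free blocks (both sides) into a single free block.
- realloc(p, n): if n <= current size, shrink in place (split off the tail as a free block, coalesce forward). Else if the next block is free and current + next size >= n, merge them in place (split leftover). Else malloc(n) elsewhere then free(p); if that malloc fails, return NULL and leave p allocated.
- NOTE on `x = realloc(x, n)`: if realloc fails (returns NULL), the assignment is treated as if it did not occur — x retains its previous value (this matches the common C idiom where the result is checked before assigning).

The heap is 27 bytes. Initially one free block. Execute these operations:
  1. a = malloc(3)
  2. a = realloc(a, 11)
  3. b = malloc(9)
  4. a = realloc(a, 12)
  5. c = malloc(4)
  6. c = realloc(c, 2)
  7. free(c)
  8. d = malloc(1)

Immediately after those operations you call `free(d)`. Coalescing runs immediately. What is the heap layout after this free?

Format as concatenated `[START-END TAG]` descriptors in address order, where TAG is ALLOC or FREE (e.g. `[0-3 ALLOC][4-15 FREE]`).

Op 1: a = malloc(3) -> a = 0; heap: [0-2 ALLOC][3-26 FREE]
Op 2: a = realloc(a, 11) -> a = 0; heap: [0-10 ALLOC][11-26 FREE]
Op 3: b = malloc(9) -> b = 11; heap: [0-10 ALLOC][11-19 ALLOC][20-26 FREE]
Op 4: a = realloc(a, 12) -> NULL (a unchanged); heap: [0-10 ALLOC][11-19 ALLOC][20-26 FREE]
Op 5: c = malloc(4) -> c = 20; heap: [0-10 ALLOC][11-19 ALLOC][20-23 ALLOC][24-26 FREE]
Op 6: c = realloc(c, 2) -> c = 20; heap: [0-10 ALLOC][11-19 ALLOC][20-21 ALLOC][22-26 FREE]
Op 7: free(c) -> (freed c); heap: [0-10 ALLOC][11-19 ALLOC][20-26 FREE]
Op 8: d = malloc(1) -> d = 20; heap: [0-10 ALLOC][11-19 ALLOC][20-20 ALLOC][21-26 FREE]
free(d): d = 20 -> block [20-20 ALLOC]; mark free, coalesce with adjacent free neighbors -> [0-10 ALLOC][11-19 ALLOC][20-26 FREE]

Answer: [0-10 ALLOC][11-19 ALLOC][20-26 FREE]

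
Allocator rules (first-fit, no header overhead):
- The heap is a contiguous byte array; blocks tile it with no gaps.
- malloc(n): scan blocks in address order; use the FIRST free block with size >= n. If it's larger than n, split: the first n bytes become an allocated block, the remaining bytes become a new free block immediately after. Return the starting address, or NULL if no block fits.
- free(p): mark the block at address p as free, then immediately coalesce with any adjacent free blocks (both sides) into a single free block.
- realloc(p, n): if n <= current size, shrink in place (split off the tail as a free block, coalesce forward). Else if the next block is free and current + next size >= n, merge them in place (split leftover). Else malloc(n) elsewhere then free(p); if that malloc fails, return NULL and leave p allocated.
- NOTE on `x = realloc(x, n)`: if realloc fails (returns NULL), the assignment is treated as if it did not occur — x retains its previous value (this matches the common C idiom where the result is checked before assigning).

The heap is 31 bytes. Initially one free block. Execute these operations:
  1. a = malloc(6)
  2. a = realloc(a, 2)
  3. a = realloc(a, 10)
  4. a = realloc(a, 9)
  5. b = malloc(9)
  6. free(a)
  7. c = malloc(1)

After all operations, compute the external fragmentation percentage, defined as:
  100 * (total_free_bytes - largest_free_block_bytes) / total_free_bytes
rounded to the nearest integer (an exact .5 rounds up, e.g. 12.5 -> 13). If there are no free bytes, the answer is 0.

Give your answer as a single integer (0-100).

Answer: 38

Derivation:
Op 1: a = malloc(6) -> a = 0; heap: [0-5 ALLOC][6-30 FREE]
Op 2: a = realloc(a, 2) -> a = 0; heap: [0-1 ALLOC][2-30 FREE]
Op 3: a = realloc(a, 10) -> a = 0; heap: [0-9 ALLOC][10-30 FREE]
Op 4: a = realloc(a, 9) -> a = 0; heap: [0-8 ALLOC][9-30 FREE]
Op 5: b = malloc(9) -> b = 9; heap: [0-8 ALLOC][9-17 ALLOC][18-30 FREE]
Op 6: free(a) -> (freed a); heap: [0-8 FREE][9-17 ALLOC][18-30 FREE]
Op 7: c = malloc(1) -> c = 0; heap: [0-0 ALLOC][1-8 FREE][9-17 ALLOC][18-30 FREE]
Free blocks: [8 13] total_free=21 largest=13 -> 100*(21-13)/21 = 800/21 ≈ 38.095 -> rounds to 38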